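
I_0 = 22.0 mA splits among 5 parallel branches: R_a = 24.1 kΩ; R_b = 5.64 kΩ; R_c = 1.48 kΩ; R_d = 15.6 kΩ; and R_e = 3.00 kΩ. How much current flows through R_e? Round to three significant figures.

I ≈ 5.68 mA

ΣG = 1/24.1 + 1/5.64 + 1/1.48 + 1/15.6 + 1/3.00 = 1.292.
R_e takes the fraction G_k/ΣG = 0.3333/1.292 = 0.2580, so I = 22.0 × 0.2580 = 5.676 mA.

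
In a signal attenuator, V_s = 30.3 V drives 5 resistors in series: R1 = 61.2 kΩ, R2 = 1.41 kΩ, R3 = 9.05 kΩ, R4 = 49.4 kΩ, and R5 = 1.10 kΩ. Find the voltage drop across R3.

Series total: ΣR = 61.2 + 1.41 + 9.05 + 49.4 + 1.10 = 122.2 kΩ.
V = V_s · R/ΣR = 30.3 × 0.07408 = 2.245 V.

V ≈ 2.24 V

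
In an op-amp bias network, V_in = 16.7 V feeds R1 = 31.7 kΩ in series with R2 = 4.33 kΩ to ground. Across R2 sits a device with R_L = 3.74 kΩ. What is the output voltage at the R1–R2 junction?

R2 ‖ R_L = (4.33 × 3.74)/(4.33 + 3.74) = 2.007 kΩ.
Voltage divider with the loaded lower leg: V_out = 16.7 × 2.007/(31.7 + 2.007) = 16.7 × 0.05953 = 0.9942 V.
(Unloaded it would be 2.01 V; the load pulls it down.)

V_out ≈ 0.994 V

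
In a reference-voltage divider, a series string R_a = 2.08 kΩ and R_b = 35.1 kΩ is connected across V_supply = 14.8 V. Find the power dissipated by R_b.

The common current is I = 14.8/37.18 = 0.3981 mA.
P(R_b) = I²·R_b = (0.3981)² × 35.1 = 5.562 mW.

P ≈ 5.56 mW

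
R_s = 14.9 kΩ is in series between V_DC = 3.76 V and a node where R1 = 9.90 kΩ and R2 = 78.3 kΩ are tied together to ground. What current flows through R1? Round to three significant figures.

I ≈ 0.141 mA

Combine the parallel branches: R_p = (1/9.90 + 1/78.3)⁻¹ = 8.789 kΩ.
V_A by voltage divider: V_A = 3.76 × 8.789/(14.9 + 8.789) = 1.395 V.
I(R1) = V_A / R1 = 1.395/9.90 = 0.1409 mA.
(Equivalently: I_total = 0.1587 mA, then current-divider fraction G_k/ΣG = 0.8878.)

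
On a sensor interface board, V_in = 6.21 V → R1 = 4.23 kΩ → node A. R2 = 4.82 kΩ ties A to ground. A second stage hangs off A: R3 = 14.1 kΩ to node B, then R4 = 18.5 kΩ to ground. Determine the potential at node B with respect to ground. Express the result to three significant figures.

V_B ≈ 1.76 V

The second stage (R3 + R4 = 32.60 kΩ) loads node A in parallel with R2.
Effective lower resistance at A: R2 ‖ 32.60 = 4.199 kΩ.
First divider: V_A = V_in · 4.199/(4.23 + 4.199) = 3.094 V.
V_B = V_A × 0.5675 = 1.756 V.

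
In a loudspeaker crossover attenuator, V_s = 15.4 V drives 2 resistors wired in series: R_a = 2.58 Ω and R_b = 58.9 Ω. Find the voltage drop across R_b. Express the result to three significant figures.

V ≈ 14.8 V

Series total: ΣR = 2.58 + 58.9 = 61.48 Ω.
Voltage divider: V = V_s · (58.90 / 61.48) = 15.4 × 0.9580 = 14.75 V.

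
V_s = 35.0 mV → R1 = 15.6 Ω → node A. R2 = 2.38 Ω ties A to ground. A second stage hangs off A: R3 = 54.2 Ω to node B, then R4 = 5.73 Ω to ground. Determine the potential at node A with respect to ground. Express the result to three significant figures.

Node A sees R2 in parallel with the series input of stage 2, R3 + R4 = 59.93 Ω.
Effective lower resistance at A: R2 ‖ 59.93 = 2.289 Ω.
First divider: V_A = V_s · 2.289/(15.6 + 2.289) = 4.479 mV.

V_A ≈ 4.48 mV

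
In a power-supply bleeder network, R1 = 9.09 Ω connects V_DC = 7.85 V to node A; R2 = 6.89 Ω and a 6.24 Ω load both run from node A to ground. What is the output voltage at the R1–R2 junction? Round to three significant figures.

R2 ‖ R_L = (6.89 × 6.24)/(6.89 + 6.24) = 3.274 Ω.
Now apply the divider: V_out = 7.85 × 0.2648 = 2.079 V.

V_out ≈ 2.08 V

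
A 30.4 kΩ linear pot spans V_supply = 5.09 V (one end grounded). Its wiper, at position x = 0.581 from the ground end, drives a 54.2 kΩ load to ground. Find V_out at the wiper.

Lower segment x·R_p = 17.66 kΩ; upper segment (1−x)·R_p = 12.74 kΩ.
Lower segment in parallel with the load: 17.66 ‖ 54.2 = 13.32 kΩ.
Then V_out = V_supply · 13.32/(12.74 + 13.32) = 2.602 V.

V_out ≈ 2.60 V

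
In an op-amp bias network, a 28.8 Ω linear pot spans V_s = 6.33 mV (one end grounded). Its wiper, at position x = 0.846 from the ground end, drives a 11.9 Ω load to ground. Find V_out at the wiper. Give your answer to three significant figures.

The pot divides into 4.435 Ω above the wiper and 24.36 Ω below.
R_L loads the lower segment: effective lower R = 7.995 Ω.
Loaded-divider output: V_out = 6.33 × 0.6432 = 4.071 mV.

V_out ≈ 4.07 mV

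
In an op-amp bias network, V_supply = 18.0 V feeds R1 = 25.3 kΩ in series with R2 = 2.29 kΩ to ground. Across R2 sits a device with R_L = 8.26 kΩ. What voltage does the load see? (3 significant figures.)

R2 ‖ R_L = (2.29 × 8.26)/(2.29 + 8.26) = 1.793 kΩ.
Now apply the divider: V_out = 18.0 × 0.06618 = 1.191 V.

V_out ≈ 1.19 V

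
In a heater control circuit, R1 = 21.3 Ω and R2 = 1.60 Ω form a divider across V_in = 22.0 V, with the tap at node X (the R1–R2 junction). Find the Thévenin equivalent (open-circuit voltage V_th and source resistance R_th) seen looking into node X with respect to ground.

V_th ≈ 1.54 V, R_th ≈ 1.49 Ω

With X open, the divider is unloaded: V_th = 22.0 × 1.60/22.90 = 1.537 V.
Looking into X with the source shorted: R_th = R1·R2/(R1+R2) = 21.30 × 1.60/22.90 = 1.488 Ω.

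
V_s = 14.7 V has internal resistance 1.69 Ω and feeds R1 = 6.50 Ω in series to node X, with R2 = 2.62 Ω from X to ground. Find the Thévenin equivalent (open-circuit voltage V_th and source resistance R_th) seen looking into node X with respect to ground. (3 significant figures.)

R1' = 1.69 + 6.50 = 8.190 Ω (source resistance + R1).
With X open, the divider is unloaded: V_th = 14.7 × 2.62/10.81 = 3.563 V.
With V_s suppressed (replaced by a short), R_th = R1' ‖ R2 = (8.190 × 2.62)/(8.190 + 2.62) = 1.985 Ω.

V_th ≈ 3.56 V, R_th ≈ 1.98 Ω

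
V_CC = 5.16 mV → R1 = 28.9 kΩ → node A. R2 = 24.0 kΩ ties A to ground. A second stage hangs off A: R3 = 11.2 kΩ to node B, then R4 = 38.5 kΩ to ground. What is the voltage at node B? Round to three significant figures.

Looking into the second stage from A: R3 + R4 = 49.70 kΩ appears in parallel with R2.
R2 ‖ (R3+R4) = 16.18 kΩ.
So V_A = 5.16 × 0.3590 = 1.852 mV.
V_B = V_A × 0.7746 = 1.435 mV.

V_B ≈ 1.43 mV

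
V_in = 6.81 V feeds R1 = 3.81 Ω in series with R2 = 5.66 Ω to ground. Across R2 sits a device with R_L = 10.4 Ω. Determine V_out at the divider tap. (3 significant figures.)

R2 ‖ R_L = (5.66 × 10.4)/(5.66 + 10.4) = 3.665 Ω.
Now apply the divider: V_out = 6.81 × 0.4903 = 3.339 V.

V_out ≈ 3.34 V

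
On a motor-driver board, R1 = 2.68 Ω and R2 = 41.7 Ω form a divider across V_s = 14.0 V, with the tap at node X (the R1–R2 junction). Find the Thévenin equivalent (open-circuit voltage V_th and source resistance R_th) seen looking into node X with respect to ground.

V_th ≈ 13.2 V, R_th ≈ 2.52 Ω

Open-circuit (no load on X): V_th = V_s · R2/(R1 + R2) = 14.0 × 41.7/(2.680 + 41.7) = 13.15 V.
Zeroing V_s shorts the top of R1 to ground, so R_th = R1 ‖ R2 = 2.518 Ω.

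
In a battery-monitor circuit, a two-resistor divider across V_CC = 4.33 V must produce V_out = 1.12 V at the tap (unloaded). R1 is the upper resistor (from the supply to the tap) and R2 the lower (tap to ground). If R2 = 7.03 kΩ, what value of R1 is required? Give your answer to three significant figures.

R1 ≈ 20.1 kΩ

Required fraction k = V_out/V_CC = 0.2587.
Rearranging, R1 = R2·(1−k)/k = 7.03 × 2.866 = 20.15 kΩ.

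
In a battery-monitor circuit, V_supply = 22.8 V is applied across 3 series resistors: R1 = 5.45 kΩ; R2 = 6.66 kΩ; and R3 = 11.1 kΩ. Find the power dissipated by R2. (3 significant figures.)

P ≈ 6.43 mW

Series current I = V_supply/ΣR = 22.8/23.21 = 0.9823 mA.
P(R2) = I²·R2 = (0.9823)² × 6.66 = 6.427 mW.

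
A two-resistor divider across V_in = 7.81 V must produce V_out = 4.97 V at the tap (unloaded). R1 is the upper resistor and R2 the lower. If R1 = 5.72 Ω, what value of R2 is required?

Required fraction k = V_out/V_in = 0.6364.
So R2 = R1 · V_out/(V_in − V_out) = 5.72 × 4.97/(7.81 − 4.97) = 5.72 × 1.750 = 10.01 Ω.

R2 ≈ 10.0 Ω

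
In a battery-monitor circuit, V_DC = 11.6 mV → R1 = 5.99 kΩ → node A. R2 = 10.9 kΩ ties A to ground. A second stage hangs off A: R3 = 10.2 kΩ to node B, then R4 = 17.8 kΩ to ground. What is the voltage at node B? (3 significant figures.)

V_B ≈ 4.18 mV

Looking into the second stage from A: R3 + R4 = 28.00 kΩ appears in parallel with R2.
Effective lower resistance at A: R2 ‖ 28.00 = 7.846 kΩ.
V_A = 11.6 × 7.846/(5.99 + 7.846) = 6.578 mV.
Then the unloaded second divider: V_B = V_A × R4/(R3+R4) = 6.578 × 0.6357 = 4.182 mV.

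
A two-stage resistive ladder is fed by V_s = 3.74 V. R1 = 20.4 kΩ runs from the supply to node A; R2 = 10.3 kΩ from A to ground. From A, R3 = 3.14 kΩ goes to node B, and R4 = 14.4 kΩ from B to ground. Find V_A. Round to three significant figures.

V_A ≈ 0.903 V

Looking into the second stage from A: R3 + R4 = 17.54 kΩ appears in parallel with R2.
Effective lower resistance at A: R2 ‖ 17.54 = 6.489 kΩ.
V_A = 3.74 × 6.489/(20.4 + 6.489) = 0.9026 V.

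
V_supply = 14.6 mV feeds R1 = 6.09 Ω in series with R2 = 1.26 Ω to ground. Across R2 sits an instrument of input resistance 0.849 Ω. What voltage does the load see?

V_out ≈ 1.12 mV

R2 ‖ R_L = (1.26 × 0.849)/(1.26 + 0.849) = 0.5072 Ω.
Then V_out = V_supply · R2'/(R1 + R2') = 14.6 × 0.5072/6.597 = 1.123 mV.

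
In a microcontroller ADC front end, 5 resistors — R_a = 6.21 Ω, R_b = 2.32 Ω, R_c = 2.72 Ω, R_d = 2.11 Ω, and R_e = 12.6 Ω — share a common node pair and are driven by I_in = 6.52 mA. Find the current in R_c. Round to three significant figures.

I ≈ 1.58 mA

Conductances: ΣG = 1/6.21 + 1/2.32 + 1/2.72 + 1/2.11 + 1/12.6 = 1.513 (1/Ω).
By the current-divider rule, I = I_in · G_k/ΣG = 6.52 × 0.2430 = 1.584 mA.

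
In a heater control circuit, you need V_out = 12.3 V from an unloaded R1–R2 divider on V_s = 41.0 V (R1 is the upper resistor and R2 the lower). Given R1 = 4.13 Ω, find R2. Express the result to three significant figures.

R2 ≈ 1.77 Ω

V_out/V_s = R2/(R1+R2) = 0.3000.
R2 = R1 · 0.3000/(1 − 0.3000) = 1.770 Ω.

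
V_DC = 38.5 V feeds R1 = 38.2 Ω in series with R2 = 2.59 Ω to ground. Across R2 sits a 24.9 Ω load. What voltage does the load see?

R2 ‖ R_L = (2.59 × 24.9)/(2.59 + 24.9) = 2.346 Ω.
Voltage divider with the loaded lower leg: V_out = 38.5 × 2.346/(38.2 + 2.346) = 38.5 × 0.05786 = 2.228 V.
(Unloaded it would be 2.44 V; the load pulls it down.)

V_out ≈ 2.23 V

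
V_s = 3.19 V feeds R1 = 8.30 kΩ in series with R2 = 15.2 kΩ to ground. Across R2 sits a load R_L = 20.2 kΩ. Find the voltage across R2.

V_out ≈ 1.63 V

R2 ‖ R_L = (15.2 × 20.2)/(15.2 + 20.2) = 8.673 kΩ.
Voltage divider with the loaded lower leg: V_out = 3.19 × 8.673/(8.30 + 8.673) = 3.19 × 0.5110 = 1.630 V.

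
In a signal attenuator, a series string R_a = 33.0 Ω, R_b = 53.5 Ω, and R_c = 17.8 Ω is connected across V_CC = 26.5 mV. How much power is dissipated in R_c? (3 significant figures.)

ΣR = 104.3 Ω → I = 26.5/104.3 = 0.2541 mA.
P(R_c) = I²·R_c = (0.2541)² × 17.8 = 1.149 µW.

P ≈ 1.15 µW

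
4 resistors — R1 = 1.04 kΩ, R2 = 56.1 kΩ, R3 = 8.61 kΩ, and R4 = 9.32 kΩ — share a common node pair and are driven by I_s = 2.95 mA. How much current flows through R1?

ΣG = 1/1.04 + 1/56.1 + 1/8.61 + 1/9.32 = 1.203.
Current divider: I(R1) = I_s · G_k/ΣG = 2.95 × (0.9615/1.203) = 2.95 × 0.7994 = 2.358 mA.

I ≈ 2.36 mA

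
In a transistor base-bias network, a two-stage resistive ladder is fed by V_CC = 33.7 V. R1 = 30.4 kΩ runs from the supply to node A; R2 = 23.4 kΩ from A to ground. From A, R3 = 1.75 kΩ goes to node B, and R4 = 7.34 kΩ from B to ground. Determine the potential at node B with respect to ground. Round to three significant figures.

V_B ≈ 4.82 V

Node A sees R2 in parallel with the series input of stage 2, R3 + R4 = 9.090 kΩ.
Effective lower resistance at A: R2 ‖ 9.090 = 6.547 kΩ.
V_A = 33.7 × 6.547/(30.4 + 6.547) = 5.971 V.
V_B = V_A × 0.8075 = 4.822 V.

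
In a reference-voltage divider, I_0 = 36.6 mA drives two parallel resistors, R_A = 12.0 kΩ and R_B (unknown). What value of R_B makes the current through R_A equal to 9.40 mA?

R_B ≈ 4.15 kΩ

Two-branch current divider: I_A = I_0 · R_B/(R_A + R_B).
With f = 0.2568, R_B = R_A · f/(1−f) = 12.0 × 0.3456 = 4.147 kΩ.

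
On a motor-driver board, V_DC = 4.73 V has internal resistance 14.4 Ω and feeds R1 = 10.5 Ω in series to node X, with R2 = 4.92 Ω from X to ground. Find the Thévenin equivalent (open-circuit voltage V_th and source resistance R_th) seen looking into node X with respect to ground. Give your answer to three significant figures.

R1' = 14.4 + 10.5 = 24.90 Ω (source resistance + R1).
V_th is the unloaded tap voltage: V_DC · R2/(R1'+R2) = 4.73 × 0.1650 = 0.7804 V.
Looking into X with the source shorted: R_th = R1'·R2/(R1'+R2) = 24.90 × 4.92/29.82 = 4.108 Ω.

V_th ≈ 0.780 V, R_th ≈ 4.11 Ω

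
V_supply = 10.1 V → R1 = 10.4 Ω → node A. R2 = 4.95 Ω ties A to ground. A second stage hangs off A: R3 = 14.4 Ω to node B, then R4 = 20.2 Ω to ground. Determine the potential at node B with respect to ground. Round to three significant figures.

Node A sees R2 in parallel with the series input of stage 2, R3 + R4 = 34.60 Ω.
R2 ‖ (R3+R4) = 4.330 Ω.
First divider: V_A = V_supply · 4.330/(10.4 + 4.330) = 2.969 V.
Stage 2 is unloaded, so V_B = V_A · R4/(R3+R4) = 2.969 × 20.2/34.60 = 1.733 V.

V_B ≈ 1.73 V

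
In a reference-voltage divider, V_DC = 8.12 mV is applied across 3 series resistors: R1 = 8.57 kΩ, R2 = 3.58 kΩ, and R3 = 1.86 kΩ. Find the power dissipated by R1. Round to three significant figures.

ΣR = 14.01 kΩ → I = 8.12/14.01 = 0.5796 µA.
V(R1) = I·R = 4.967 mV; P = V·I = 4.967 × 0.5796 = 2.879 nW.

P ≈ 2.88 nW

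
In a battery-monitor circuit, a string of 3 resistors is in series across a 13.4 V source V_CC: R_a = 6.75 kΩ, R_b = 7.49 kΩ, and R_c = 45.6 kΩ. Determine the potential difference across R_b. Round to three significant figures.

V ≈ 1.68 V

Total series resistance ΣR = 6.75 + 7.49 + 45.6 = 59.84 kΩ.
Voltage divider: V = V_CC · (7.490 / 59.84) = 13.4 × 0.1252 = 1.677 V.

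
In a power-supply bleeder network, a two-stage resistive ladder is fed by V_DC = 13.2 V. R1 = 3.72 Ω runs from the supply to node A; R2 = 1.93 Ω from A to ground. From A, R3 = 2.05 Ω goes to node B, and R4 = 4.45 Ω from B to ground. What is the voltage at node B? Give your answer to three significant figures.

V_B ≈ 2.58 V

Looking into the second stage from A: R3 + R4 = 6.500 Ω appears in parallel with R2.
Effective lower resistance at A: R2 ‖ 6.500 = 1.488 Ω.
V_A = 13.2 × 1.488/(3.72 + 1.488) = 3.772 V.
Then the unloaded second divider: V_B = V_A × R4/(R3+R4) = 3.772 × 0.6846 = 2.582 V.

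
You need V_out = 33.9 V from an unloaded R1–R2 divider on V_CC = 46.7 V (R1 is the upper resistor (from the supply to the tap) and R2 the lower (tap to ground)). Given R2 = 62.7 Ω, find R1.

R1 ≈ 23.7 Ω

V_out/V_CC = R2/(R1+R2) = 0.7259.
So R1 = R2 · (V_CC/V_out − 1) = 62.7 × (46.7/33.9 − 1) = 62.7 × 0.3776 = 23.67 Ω.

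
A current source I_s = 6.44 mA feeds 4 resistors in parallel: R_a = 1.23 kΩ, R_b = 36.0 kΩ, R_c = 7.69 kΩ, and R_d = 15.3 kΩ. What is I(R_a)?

I ≈ 5.05 mA

ΣG = 1/1.23 + 1/36.0 + 1/7.69 + 1/15.3 = 1.036.
Current divider: I(R_a) = I_s · G_k/ΣG = 6.44 × (0.8130/1.036) = 6.44 × 0.7846 = 5.053 mA.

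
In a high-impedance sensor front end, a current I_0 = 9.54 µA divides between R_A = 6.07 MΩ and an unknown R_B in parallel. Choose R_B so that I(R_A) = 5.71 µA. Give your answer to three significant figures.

R_B ≈ 9.05 MΩ

Two-branch current divider: I_A = I_0 · R_B/(R_A + R_B).
5.71/9.54 = R_B/(R_A + R_B) → R_B = R_A · (0.5985)/(1 − 0.5985) = 6.07 × 1.491 = 9.050 MΩ.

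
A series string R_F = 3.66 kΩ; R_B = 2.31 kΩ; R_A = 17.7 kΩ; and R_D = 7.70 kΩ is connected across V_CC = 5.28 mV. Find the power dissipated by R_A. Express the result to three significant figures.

P ≈ 0.501 nW

Series current I = V_CC/ΣR = 5.28/31.37 = 0.1683 µA.
P(R_A) = I²·R_A = (0.1683)² × 17.7 = 0.5014 nW.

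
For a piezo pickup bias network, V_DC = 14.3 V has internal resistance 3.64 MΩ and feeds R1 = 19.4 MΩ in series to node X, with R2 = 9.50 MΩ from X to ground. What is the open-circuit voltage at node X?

V_th ≈ 4.17 V

R1' = 3.64 + 19.4 = 23.04 MΩ (source resistance + R1).
V_th is the unloaded tap voltage: V_DC · R2/(R1'+R2) = 14.3 × 0.2919 = 4.175 V.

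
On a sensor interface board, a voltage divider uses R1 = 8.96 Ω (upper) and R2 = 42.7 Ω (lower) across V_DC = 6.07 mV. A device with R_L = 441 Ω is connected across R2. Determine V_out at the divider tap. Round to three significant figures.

V_out ≈ 4.93 mV

R2 ‖ R_L = (42.7 × 441)/(42.7 + 441) = 38.93 Ω.
Then V_out = V_DC · R2'/(R1 + R2') = 6.07 × 38.93/47.89 = 4.934 mV.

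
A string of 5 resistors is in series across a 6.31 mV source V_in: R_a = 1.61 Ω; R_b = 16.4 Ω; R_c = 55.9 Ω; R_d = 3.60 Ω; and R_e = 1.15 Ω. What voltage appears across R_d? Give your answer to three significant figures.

V ≈ 0.289 mV

Total series resistance ΣR = 1.61 + 16.4 + 55.9 + 3.60 + 1.15 = 78.66 Ω.
V = V_in · R/ΣR = 6.31 × 0.04577 = 0.2888 mV.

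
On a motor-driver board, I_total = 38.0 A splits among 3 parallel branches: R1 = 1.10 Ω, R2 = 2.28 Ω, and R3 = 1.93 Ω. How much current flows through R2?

Total conductance ΣG = 1/1.10 + 1/2.28 + 1/1.93 = 1.866 (units of 1/Ω).
By the current-divider rule, I = I_total · G_k/ΣG = 38.0 × 0.2351 = 8.933 A.

I ≈ 8.93 A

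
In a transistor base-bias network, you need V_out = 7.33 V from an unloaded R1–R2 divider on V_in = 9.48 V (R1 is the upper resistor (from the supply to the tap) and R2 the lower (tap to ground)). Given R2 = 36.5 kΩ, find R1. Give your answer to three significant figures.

R1 ≈ 10.7 kΩ

V_out/V_in = R2/(R1+R2) = 0.7732.
Rearranging, R1 = R2·(1−k)/k = 36.5 × 0.2933 = 10.71 kΩ.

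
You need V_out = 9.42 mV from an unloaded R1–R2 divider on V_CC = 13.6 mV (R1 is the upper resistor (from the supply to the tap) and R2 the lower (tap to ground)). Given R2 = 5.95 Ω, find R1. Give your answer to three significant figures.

R1 ≈ 2.64 Ω

The divider ratio is R2/(R1+R2) = 9.42/13.6 = 0.6926.
So R1 = R2 · (V_CC/V_out − 1) = 5.95 × (13.6/9.42 − 1) = 5.95 × 0.4437 = 2.640 Ω.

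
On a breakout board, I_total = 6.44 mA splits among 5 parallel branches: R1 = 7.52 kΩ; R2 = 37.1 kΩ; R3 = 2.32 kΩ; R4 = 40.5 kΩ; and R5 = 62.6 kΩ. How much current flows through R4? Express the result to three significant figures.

I ≈ 0.252 mA

Conductances: ΣG = 1/7.52 + 1/37.1 + 1/2.32 + 1/40.5 + 1/62.6 = 0.6316 (1/kΩ).
Current divider: I(R4) = I_total · G_k/ΣG = 6.44 × (0.02469/0.6316) = 6.44 × 0.03909 = 0.2517 mA.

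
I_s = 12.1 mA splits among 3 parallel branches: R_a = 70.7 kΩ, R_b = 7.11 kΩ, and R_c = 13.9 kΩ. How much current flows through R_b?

ΣG = 1/70.7 + 1/7.11 + 1/13.9 = 0.2267.
By the current-divider rule, I = I_s · G_k/ΣG = 12.1 × 0.6203 = 7.506 mA.

I ≈ 7.51 mA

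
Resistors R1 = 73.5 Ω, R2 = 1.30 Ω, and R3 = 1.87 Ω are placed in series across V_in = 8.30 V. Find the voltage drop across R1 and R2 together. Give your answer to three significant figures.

Series total: ΣR = 73.5 + 1.30 + 1.87 = 76.67 Ω.
R_{R1..R2} = 73.5 + 1.30 = 74.80 Ω.
By the voltage-divider rule, V = 8.30 × 74.80/76.67 = 8.098 V.

V ≈ 8.10 V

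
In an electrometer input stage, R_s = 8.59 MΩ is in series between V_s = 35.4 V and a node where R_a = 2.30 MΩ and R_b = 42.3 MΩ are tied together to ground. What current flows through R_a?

I ≈ 3.12 µA

Equivalent of the parallel group: R_p = 2.181 MΩ.
V_A = 35.4 × 2.181/10.77 = 7.169 V.
Branch current I = V_A/R_a = 7.169/2.30 = 3.117 µA.
(Check via current divider: I_total = 3.286 µA; share G_k/ΣG = 0.9484 → same result.)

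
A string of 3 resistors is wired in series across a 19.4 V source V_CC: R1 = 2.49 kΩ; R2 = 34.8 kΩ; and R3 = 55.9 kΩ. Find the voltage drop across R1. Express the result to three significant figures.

ΣR = 2.49 + 34.8 + 55.9 = 93.19 kΩ.
Voltage divider: V = V_CC · (2.490 / 93.19) = 19.4 × 0.02672 = 0.5184 V.

V ≈ 0.518 V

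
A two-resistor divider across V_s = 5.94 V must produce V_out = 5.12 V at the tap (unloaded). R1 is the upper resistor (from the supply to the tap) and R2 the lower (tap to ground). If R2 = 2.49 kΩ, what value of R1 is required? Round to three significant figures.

R1 ≈ 0.399 kΩ

V_out/V_s = R2/(R1+R2) = 0.8620.
R1 = R2·(1/k − 1) = 2.49 × 0.1602 = 0.3988 kΩ.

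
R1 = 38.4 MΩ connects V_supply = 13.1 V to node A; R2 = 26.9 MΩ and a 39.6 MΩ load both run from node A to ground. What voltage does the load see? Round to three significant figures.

The load sits in parallel with R2, giving an effective lower resistance R2' = R2·R_L/(R2+R_L) = 16.02 MΩ.
Now apply the divider: V_out = 13.1 × 0.2944 = 3.856 V.

V_out ≈ 3.86 V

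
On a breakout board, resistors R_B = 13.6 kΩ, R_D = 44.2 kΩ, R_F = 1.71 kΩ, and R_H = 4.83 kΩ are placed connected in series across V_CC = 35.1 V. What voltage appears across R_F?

ΣR = 13.6 + 44.2 + 1.71 + 4.83 = 64.34 kΩ.
Voltage divider: V = V_CC · (1.710 / 64.34) = 35.1 × 0.02658 = 0.9329 V.

V ≈ 0.933 V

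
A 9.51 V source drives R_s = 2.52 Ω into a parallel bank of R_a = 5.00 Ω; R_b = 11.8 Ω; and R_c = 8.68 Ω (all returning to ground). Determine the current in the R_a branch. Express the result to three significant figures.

I ≈ 0.947 A

Parallel bank: R_p = 1/(1/5.00 + 1/11.8 + 1/8.68) = 2.500 Ω.
V_A = 9.51 × 2.500/5.020 = 4.736 V.
I(R_a) = V_A / R_a = 4.736/5.00 = 0.9473 A.
(Check via current divider: I_total = 1.894 A; share G_k/ΣG = 0.5001 → same result.)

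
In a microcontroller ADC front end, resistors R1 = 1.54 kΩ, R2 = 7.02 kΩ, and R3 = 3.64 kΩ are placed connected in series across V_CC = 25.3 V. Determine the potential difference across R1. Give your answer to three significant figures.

V ≈ 3.19 V

ΣR = 1.54 + 7.02 + 3.64 = 12.20 kΩ.
Voltage divider: V = V_CC · (1.540 / 12.20) = 25.3 × 0.1262 = 3.194 V.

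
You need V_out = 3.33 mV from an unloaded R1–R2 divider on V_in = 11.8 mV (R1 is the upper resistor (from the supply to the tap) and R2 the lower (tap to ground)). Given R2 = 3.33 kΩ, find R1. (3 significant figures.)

Required fraction k = V_out/V_in = 0.2822.
R1 = R2·(1/k − 1) = 3.33 × 2.544 = 8.470 kΩ.

R1 ≈ 8.47 kΩ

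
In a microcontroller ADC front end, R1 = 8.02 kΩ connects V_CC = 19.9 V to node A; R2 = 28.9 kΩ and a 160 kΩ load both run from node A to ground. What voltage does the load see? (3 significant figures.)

V_out ≈ 15.0 V

R2 ‖ R_L = (28.9 × 160)/(28.9 + 160) = 24.48 kΩ.
Then V_out = V_CC · R2'/(R1 + R2') = 19.9 × 24.48/32.50 = 14.99 V.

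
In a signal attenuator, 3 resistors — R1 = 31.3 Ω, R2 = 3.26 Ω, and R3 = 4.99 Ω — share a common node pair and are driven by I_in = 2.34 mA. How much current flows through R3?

Conductances: ΣG = 1/31.3 + 1/3.26 + 1/4.99 = 0.5391 (1/Ω).
By the current-divider rule, I = I_in · G_k/ΣG = 2.34 × 0.3717 = 0.8699 mA.

I ≈ 0.870 mA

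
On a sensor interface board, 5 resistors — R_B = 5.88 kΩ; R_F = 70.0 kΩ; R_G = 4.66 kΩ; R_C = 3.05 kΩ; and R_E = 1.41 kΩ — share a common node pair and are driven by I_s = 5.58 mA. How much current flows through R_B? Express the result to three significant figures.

I ≈ 0.661 mA

Total conductance ΣG = 1/5.88 + 1/70.0 + 1/4.66 + 1/3.05 + 1/1.41 = 1.436 (units of 1/kΩ).
R_B takes the fraction G_k/ΣG = 0.1701/1.436 = 0.1184, so I = 5.58 × 0.1184 = 0.6608 mA.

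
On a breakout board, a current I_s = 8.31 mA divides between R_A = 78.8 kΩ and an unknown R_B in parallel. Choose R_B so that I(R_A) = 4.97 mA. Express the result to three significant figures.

R_B ≈ 117 kΩ

The fraction through R_A equals R_B/(R_A+R_B).
With f = 0.5981, R_B = R_A · f/(1−f) = 78.8 × 1.488 = 117.3 kΩ.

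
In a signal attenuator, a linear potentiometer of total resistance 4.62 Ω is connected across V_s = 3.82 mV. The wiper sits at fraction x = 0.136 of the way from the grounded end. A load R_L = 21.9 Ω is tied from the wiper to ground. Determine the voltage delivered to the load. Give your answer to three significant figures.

V_out ≈ 0.507 mV

Split the track: R_lower = x·R_p = 0.6283 Ω, R_upper = (1−x)·R_p = 3.992 Ω.
Lower segment in parallel with the load: 0.6283 ‖ 21.9 = 0.6108 Ω.
Loaded-divider output: V_out = 3.82 × 0.1327 = 0.5070 mV.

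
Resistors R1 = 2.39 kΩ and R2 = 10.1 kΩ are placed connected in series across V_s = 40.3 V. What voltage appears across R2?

V ≈ 32.6 V

Series total: ΣR = 2.39 + 10.1 = 12.49 kΩ.
By the voltage-divider rule, V = 40.3 × 10.10/12.49 = 32.59 V.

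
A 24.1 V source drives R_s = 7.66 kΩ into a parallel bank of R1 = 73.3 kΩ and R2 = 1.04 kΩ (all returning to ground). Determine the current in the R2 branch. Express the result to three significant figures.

I ≈ 2.74 mA

Equivalent of the parallel group: R_p = 1.025 kΩ.
V_A by voltage divider: V_A = 24.1 × 1.025/(7.66 + 1.025) = 2.845 V.
I(R2) = V_A / R2 = 2.845/1.04 = 2.736 mA.
(Check via current divider: I_total = 2.775 mA; share G_k/ΣG = 0.9860 → same result.)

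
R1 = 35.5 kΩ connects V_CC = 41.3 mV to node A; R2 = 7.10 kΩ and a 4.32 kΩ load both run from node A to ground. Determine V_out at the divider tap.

V_out ≈ 2.90 mV

First combine the lower leg with the load: R2 ‖ R_L = 2.686 kΩ.
Voltage divider with the loaded lower leg: V_out = 41.3 × 2.686/(35.5 + 2.686) = 41.3 × 0.07034 = 2.905 mV.
(Unloaded it would be 6.88 mV; the load pulls it down.)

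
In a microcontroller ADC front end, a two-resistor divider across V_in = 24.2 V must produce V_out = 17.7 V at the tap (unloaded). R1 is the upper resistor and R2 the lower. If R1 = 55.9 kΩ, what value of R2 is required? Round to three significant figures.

R2 ≈ 152 kΩ

Required fraction k = V_out/V_in = 0.7314.
R2 = R1 · 0.7314/(1 − 0.7314) = 152.2 kΩ.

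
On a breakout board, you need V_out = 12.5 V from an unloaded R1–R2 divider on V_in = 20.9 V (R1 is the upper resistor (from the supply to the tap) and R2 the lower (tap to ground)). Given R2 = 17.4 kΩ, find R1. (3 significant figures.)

R1 ≈ 11.7 kΩ

Required fraction k = V_out/V_in = 0.5981.
So R1 = R2 · (V_in/V_out − 1) = 17.4 × (20.9/12.5 − 1) = 17.4 × 0.6720 = 11.69 kΩ.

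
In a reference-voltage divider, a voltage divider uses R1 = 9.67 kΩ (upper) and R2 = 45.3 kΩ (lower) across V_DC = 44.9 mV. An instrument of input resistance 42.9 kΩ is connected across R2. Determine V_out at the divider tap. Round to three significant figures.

R2 ‖ R_L = (45.3 × 42.9)/(45.3 + 42.9) = 22.03 kΩ.
Then V_out = V_DC · R2'/(R1 + R2') = 44.9 × 22.03/31.70 = 31.20 mV.
(Unloaded it would be 37.0 mV; the load pulls it down.)

V_out ≈ 31.2 mV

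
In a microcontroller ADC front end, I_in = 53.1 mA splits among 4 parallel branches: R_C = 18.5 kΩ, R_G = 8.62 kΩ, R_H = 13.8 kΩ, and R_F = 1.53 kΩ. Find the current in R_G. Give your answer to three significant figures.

ΣG = 1/18.5 + 1/8.62 + 1/13.8 + 1/1.53 = 0.8961.
Current divider: I(R_G) = I_in · G_k/ΣG = 53.1 × (0.1160/0.8961) = 53.1 × 0.1295 = 6.874 mA.

I ≈ 6.87 mA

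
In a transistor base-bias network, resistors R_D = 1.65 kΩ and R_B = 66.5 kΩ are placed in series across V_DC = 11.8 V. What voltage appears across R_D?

Series total: ΣR = 1.65 + 66.5 = 68.15 kΩ.
V = V_DC · R/ΣR = 11.8 × 0.02421 = 0.2857 V.

V ≈ 0.286 V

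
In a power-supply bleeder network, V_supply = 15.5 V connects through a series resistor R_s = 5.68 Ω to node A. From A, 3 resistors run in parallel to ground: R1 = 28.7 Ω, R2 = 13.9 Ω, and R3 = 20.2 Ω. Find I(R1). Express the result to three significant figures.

Combine the parallel branches: R_p = (1/28.7 + 1/13.9 + 1/20.2)⁻¹ = 6.398 Ω.
V_A = 15.5 × 6.398/12.08 = 8.211 V.
Branch current I = V_A/R1 = 8.211/28.7 = 0.2861 A.

I ≈ 0.286 A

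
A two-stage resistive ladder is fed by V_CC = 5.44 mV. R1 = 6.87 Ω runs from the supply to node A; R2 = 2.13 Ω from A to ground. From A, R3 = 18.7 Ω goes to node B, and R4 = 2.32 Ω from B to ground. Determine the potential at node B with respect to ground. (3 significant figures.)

Node A sees R2 in parallel with the series input of stage 2, R3 + R4 = 21.02 Ω.
R2 ‖ (R3+R4) = 1.934 Ω.
V_A = 5.44 × 1.934/(6.87 + 1.934) = 1.195 mV.
V_B = V_A × 0.1104 = 0.1319 mV.

V_B ≈ 0.132 mV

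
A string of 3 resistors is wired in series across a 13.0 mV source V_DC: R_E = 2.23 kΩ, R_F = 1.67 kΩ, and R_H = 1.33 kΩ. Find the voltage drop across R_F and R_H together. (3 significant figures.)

V ≈ 7.46 mV

ΣR = 2.23 + 1.67 + 1.33 = 5.230 kΩ.
R_{R_F..R_H} = 1.67 + 1.33 = 3.000 kΩ.
By the voltage-divider rule, V = 13.0 × 3.000/5.230 = 7.457 mV.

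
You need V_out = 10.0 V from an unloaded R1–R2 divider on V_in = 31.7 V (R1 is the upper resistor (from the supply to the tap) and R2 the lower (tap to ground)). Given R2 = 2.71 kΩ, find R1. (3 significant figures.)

R1 ≈ 5.88 kΩ

The divider ratio is R2/(R1+R2) = 10.0/31.7 = 0.3155.
R1 = R2·(1/k − 1) = 2.71 × 2.170 = 5.881 kΩ.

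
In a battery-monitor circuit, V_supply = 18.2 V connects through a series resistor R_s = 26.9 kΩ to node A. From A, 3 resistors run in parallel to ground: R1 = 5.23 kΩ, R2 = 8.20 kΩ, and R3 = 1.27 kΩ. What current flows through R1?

Equivalent of the parallel group: R_p = 0.9086 kΩ.
V_A = 18.2 × 0.9086/27.81 = 0.5947 V.
Branch current I = V_A/R1 = 0.5947/5.23 = 0.1137 mA.

I ≈ 0.114 mA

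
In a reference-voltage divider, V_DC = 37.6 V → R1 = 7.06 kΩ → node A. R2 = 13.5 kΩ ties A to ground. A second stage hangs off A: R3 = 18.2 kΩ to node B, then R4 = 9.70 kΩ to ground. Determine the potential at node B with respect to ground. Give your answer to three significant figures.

V_B ≈ 7.36 V

The second stage (R3 + R4 = 27.90 kΩ) loads node A in parallel with R2.
Effective lower resistance at A: R2 ‖ 27.90 = 9.098 kΩ.
V_A = 37.6 × 9.098/(7.06 + 9.098) = 21.17 V.
Stage 2 is unloaded, so V_B = V_A · R4/(R3+R4) = 21.17 × 9.70/27.90 = 7.361 V.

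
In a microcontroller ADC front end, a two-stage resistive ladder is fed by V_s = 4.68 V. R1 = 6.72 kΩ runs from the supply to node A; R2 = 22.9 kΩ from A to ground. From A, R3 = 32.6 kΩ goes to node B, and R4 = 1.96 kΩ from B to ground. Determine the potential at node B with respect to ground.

V_B ≈ 0.178 V

Node A sees R2 in parallel with the series input of stage 2, R3 + R4 = 34.56 kΩ.
Effective lower resistance at A: R2 ‖ 34.56 = 13.77 kΩ.
So V_A = 4.68 × 0.6721 = 3.145 V.
V_B = V_A × 0.05671 = 0.1784 V.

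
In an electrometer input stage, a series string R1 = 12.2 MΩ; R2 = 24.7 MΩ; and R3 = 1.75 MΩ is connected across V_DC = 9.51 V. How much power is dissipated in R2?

Series current I = V_DC/ΣR = 9.51/38.65 = 0.2461 µA.
P = I²R = 0.06054 × 24.7 = 1.495 µW.

P ≈ 1.50 µW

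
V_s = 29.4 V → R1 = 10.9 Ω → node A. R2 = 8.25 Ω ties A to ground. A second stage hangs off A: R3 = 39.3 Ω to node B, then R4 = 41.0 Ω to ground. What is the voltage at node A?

Looking into the second stage from A: R3 + R4 = 80.30 Ω appears in parallel with R2.
Effective lower resistance at A: R2 ‖ 80.30 = 7.481 Ω.
First divider: V_A = V_s · 7.481/(10.9 + 7.481) = 11.97 V.

V_A ≈ 12.0 V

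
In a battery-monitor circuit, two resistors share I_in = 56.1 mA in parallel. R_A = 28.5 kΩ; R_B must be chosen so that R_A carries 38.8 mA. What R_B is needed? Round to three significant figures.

In a two-way split, I_A/I_in = R_B/(R_A + R_B).
With f = 0.6916, R_B = R_A · f/(1−f) = 28.5 × 2.243 = 63.92 kΩ.

R_B ≈ 63.9 kΩ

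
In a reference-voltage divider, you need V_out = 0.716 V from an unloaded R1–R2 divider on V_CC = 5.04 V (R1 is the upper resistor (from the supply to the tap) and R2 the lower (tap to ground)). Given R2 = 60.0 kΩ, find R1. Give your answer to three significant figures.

R1 ≈ 362 kΩ

V_out/V_CC = R2/(R1+R2) = 0.1421.
So R1 = R2 · (V_CC/V_out − 1) = 60.0 × (5.04/0.716 − 1) = 60.0 × 6.039 = 362.3 kΩ.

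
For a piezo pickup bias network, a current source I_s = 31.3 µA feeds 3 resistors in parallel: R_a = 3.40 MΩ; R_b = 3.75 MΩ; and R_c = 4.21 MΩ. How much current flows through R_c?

I ≈ 9.31 µA

Total conductance ΣG = 1/3.40 + 1/3.75 + 1/4.21 = 0.7983 (units of 1/MΩ).
Current divider: I(R_c) = I_s · G_k/ΣG = 31.3 × (0.2375/0.7983) = 31.3 × 0.2975 = 9.313 µA.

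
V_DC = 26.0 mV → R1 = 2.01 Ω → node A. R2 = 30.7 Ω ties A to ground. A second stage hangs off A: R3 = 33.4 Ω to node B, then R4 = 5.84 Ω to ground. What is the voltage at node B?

Node A sees R2 in parallel with the series input of stage 2, R3 + R4 = 39.24 Ω.
Effective lower resistance at A: R2 ‖ 39.24 = 17.22 Ω.
V_A = 26.0 × 17.22/(2.01 + 17.22) = 23.28 mV.
Stage 2 is unloaded, so V_B = V_A · R4/(R3+R4) = 23.28 × 5.84/39.24 = 3.465 mV.

V_B ≈ 3.47 mV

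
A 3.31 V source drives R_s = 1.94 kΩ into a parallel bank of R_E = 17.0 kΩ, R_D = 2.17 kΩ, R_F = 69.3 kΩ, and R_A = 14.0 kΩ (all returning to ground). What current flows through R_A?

Combine the parallel branches: R_p = (1/17.0 + 1/2.17 + 1/69.3 + 1/14.0)⁻¹ = 1.651 kΩ.
Node voltage V_A = V_supply · R_p/(R_s + R_p) = 3.31 × 0.4598 = 1.522 V.
Branch current I = V_A/R_A = 1.522/14.0 = 0.1087 mA.
(Equivalently: I_total = 0.9216 mA, then current-divider fraction G_k/ΣG = 0.1180.)

I ≈ 0.109 mA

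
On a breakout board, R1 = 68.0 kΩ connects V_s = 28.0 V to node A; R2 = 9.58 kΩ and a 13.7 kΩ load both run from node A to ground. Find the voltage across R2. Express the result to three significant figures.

V_out ≈ 2.14 V

First combine the lower leg with the load: R2 ‖ R_L = 5.638 kΩ.
Now apply the divider: V_out = 28.0 × 0.07656 = 2.144 V.
(Unloaded it would be 3.46 V; the load pulls it down.)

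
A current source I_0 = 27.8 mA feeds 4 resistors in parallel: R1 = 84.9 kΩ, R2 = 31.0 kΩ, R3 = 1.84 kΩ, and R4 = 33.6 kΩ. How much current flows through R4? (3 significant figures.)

ΣG = 1/84.9 + 1/31.0 + 1/1.84 + 1/33.6 = 0.6173.
Current divider: I(R4) = I_0 · G_k/ΣG = 27.8 × (0.02976/0.6173) = 27.8 × 0.04821 = 1.340 mA.

I ≈ 1.34 mA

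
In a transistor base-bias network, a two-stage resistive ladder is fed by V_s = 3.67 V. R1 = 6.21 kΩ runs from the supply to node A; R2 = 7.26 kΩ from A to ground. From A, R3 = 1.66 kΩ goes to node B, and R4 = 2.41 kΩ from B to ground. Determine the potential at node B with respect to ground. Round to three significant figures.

The second stage (R3 + R4 = 4.070 kΩ) loads node A in parallel with R2.
Effective lower resistance at A: R2 ‖ 4.070 = 2.608 kΩ.
V_A = 3.67 × 2.608/(6.21 + 2.608) = 1.085 V.
Stage 2 is unloaded, so V_B = V_A · R4/(R3+R4) = 1.085 × 2.41/4.070 = 0.6427 V.

V_B ≈ 0.643 V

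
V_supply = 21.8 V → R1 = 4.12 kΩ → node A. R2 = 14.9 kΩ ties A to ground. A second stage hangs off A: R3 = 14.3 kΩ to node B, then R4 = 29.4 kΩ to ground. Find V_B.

Node A sees R2 in parallel with the series input of stage 2, R3 + R4 = 43.70 kΩ.
Effective lower resistance at A: R2 ‖ 43.70 = 11.11 kΩ.
First divider: V_A = V_supply · 11.11/(4.12 + 11.11) = 15.90 V.
Stage 2 is unloaded, so V_B = V_A · R4/(R3+R4) = 15.90 × 29.4/43.70 = 10.70 V.

V_B ≈ 10.7 V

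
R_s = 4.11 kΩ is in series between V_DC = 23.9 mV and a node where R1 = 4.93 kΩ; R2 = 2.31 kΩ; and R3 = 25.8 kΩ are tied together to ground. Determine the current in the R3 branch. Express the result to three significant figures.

I ≈ 0.246 µA

Equivalent of the parallel group: R_p = 1.483 kΩ.
Node voltage V_A = V_DC · R_p/(R_s + R_p) = 23.9 × 0.2651 = 6.336 mV.
I(R3) = V_A / R3 = 6.336/25.8 = 0.2456 µA.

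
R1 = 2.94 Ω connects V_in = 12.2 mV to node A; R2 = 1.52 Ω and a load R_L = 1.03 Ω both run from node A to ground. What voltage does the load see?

V_out ≈ 2.11 mV

The load sits in parallel with R2, giving an effective lower resistance R2' = R2·R_L/(R2+R_L) = 0.6140 Ω.
Voltage divider with the loaded lower leg: V_out = 12.2 × 0.6140/(2.94 + 0.6140) = 12.2 × 0.1728 = 2.108 mV.
(Unloaded it would be 4.16 mV; the load pulls it down.)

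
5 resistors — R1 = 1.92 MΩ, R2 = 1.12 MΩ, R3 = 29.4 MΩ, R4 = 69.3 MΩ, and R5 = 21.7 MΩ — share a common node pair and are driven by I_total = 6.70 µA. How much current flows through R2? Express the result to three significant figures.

ΣG = 1/1.92 + 1/1.12 + 1/29.4 + 1/69.3 + 1/21.7 = 1.508.
By the current-divider rule, I = I_total · G_k/ΣG = 6.70 × 0.5920 = 3.966 µA.

I ≈ 3.97 µA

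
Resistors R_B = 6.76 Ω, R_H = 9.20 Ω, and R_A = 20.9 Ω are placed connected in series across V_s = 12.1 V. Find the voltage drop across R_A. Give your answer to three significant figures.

Total series resistance ΣR = 6.76 + 9.20 + 20.9 = 36.86 Ω.
V = V_s · R/ΣR = 12.1 × 0.5670 = 6.861 V.

V ≈ 6.86 V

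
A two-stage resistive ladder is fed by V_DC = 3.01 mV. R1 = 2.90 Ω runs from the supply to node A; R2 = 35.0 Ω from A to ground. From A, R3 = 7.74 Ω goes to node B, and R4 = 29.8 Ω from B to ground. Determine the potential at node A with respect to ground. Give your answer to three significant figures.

V_A ≈ 2.59 mV

Looking into the second stage from A: R3 + R4 = 37.54 Ω appears in parallel with R2.
R2 ‖ (R3+R4) = 18.11 Ω.
So V_A = 3.01 × 0.8620 = 2.595 mV.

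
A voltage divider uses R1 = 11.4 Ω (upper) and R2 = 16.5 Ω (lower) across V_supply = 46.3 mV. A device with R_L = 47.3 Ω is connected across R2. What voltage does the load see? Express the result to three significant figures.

V_out ≈ 24.0 mV

First combine the lower leg with the load: R2 ‖ R_L = 12.23 Ω.
Now apply the divider: V_out = 46.3 × 0.5176 = 23.97 mV.
(Unloaded it would be 27.4 mV; the load pulls it down.)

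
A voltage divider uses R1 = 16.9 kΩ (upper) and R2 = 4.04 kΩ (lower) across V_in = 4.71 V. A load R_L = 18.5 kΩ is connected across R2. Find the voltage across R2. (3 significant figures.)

First combine the lower leg with the load: R2 ‖ R_L = 3.316 kΩ.
Now apply the divider: V_out = 4.71 × 0.1640 = 0.7726 V.
(Unloaded it would be 0.909 V; the load pulls it down.)

V_out ≈ 0.773 V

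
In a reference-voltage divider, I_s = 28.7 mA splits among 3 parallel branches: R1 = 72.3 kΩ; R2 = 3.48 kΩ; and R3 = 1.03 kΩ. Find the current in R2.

I ≈ 6.48 mA

ΣG = 1/72.3 + 1/3.48 + 1/1.03 = 1.272.
By the current-divider rule, I = I_s · G_k/ΣG = 28.7 × 0.2259 = 6.483 mA.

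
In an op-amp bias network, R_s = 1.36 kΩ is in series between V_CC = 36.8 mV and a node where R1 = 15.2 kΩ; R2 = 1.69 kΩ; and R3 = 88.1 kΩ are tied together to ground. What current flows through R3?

I ≈ 0.219 µA

Equivalent of the parallel group: R_p = 1.495 kΩ.
Node voltage V_A = V_CC · R_p/(R_s + R_p) = 36.8 × 0.5237 = 19.27 mV.
Branch current I = V_A/R3 = 19.27/88.1 = 0.2187 µA.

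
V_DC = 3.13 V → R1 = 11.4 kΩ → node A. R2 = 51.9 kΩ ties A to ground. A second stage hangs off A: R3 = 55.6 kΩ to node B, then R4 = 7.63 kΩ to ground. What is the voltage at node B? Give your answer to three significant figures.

Node A sees R2 in parallel with the series input of stage 2, R3 + R4 = 63.23 kΩ.
R2 ‖ (R3+R4) = 28.50 kΩ.
So V_A = 3.13 × 0.7143 = 2.236 V.
V_B = V_A × 0.1207 = 0.2698 V.

V_B ≈ 0.270 V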